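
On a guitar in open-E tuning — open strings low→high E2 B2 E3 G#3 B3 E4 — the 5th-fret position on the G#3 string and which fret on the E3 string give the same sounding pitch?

G#3 at fret 5 is G#3 + 5 semitones = C#4.
The open E3 string is 4 semitones below the open G#3, so the same pitch on the E3 string lies at fret 5 + 4 = 9.

9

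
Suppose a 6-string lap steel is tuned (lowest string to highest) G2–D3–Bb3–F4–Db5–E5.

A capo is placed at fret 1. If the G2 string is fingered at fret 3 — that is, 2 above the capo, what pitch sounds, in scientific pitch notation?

The capo raises the open G2 by 1 semitone to Ab2; fretting 2 more gives G2 + 1 + 2 = G2 + 3 semitones = Bb2.

Bb2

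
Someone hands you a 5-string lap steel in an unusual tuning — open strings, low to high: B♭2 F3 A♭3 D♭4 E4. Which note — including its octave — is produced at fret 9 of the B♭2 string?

G3

Each fret is one semitone, so B♭2 + 9 = G3.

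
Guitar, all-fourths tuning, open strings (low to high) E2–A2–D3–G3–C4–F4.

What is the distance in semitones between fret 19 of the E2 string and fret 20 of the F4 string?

E2 at fret 19 → B3 (MIDI 59); F4 at fret 20 → C♯6 (MIDI 85).
59 − 85 = -26, so the two pitches are 26 semitones apart, with C♯6 the higher.

26 semitones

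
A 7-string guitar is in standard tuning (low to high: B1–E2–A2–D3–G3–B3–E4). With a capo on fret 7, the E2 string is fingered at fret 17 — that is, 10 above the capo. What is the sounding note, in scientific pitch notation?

The capo raises the open E2 by 7 semitones to B2; fretting 10 more gives E2 + 7 + 10 = E2 + 17 semitones = A3.

A3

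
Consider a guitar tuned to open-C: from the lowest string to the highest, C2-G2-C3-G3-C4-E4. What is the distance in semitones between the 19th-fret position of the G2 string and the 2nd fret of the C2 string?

24 semitones

G2 at fret 19 → D4 (MIDI 62); C2 at fret 2 → D2 (MIDI 38).
62 − 38 = 24, so the two pitches are 24 semitones apart, with D4 the higher.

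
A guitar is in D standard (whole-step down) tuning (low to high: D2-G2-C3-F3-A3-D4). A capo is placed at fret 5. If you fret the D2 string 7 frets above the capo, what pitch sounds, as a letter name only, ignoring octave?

The capo raises the open D2 by 5 semitones to G2; fretting 7 more gives D2 + 5 + 7 = D2 + 12 semitones, landing on D.

D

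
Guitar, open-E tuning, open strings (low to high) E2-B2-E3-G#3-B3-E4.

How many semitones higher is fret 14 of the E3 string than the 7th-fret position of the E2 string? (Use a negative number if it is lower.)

E3 at fret 14 → F#4 (MIDI 66); E2 at fret 7 → B2 (MIDI 47).
66 − 47 = 19, so the two pitches are 19 semitones apart.

19 semitones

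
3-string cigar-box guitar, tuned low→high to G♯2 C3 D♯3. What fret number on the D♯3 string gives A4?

18

A4 is 18 semitones above the open D♯3 (D#–E–F–F#–…–G–G#–A), so it sits at fret 18.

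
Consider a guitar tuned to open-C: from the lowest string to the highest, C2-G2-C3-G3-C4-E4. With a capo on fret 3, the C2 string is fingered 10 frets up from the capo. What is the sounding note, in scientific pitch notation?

The capo raises the open C2 by 3 semitones to D#2; fretting 10 more gives C2 + 3 + 10 = C2 + 13 semitones = C#3.
(Also written Db.)

C#3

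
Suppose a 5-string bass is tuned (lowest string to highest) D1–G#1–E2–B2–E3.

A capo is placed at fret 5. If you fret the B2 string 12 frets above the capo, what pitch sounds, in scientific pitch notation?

The capo raises the open B2 by 5 semitones to E3; fretting 12 more gives B2 + 5 + 12 = B2 + 17 semitones = E4.

E4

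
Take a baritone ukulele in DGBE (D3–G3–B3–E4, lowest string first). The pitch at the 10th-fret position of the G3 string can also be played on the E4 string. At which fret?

1

Fret 10 on G3 is MIDI 55 + 10 = 65 (F4). On the E4 string (open MIDI 64), that pitch is 65 − 64 = fret 1.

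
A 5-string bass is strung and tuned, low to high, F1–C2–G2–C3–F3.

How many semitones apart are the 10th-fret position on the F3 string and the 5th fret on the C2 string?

F3 at fret 10 → D♯4 (MIDI 63); C2 at fret 5 → F2 (MIDI 41).
63 − 41 = 22, so the two pitches are 22 semitones apart, with D♯4 the higher.

22 semitones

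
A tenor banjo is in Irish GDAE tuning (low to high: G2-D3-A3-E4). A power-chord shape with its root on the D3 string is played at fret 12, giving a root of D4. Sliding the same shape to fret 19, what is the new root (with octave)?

A4

Moving from fret 12 to fret 19 shifts the root by 7 semitones.
D4 up 7 semitones is A4.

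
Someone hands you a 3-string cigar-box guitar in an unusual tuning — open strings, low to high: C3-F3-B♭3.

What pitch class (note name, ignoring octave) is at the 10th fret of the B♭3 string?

A♭

Each fret is one semitone, so B♭3 + 10 = A♭.
(Equivalently spelled G♯.)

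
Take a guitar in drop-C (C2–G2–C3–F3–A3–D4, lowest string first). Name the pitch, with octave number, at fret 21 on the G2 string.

G2 is MIDI 43. Adding 21 gives 64, which is E4.

E4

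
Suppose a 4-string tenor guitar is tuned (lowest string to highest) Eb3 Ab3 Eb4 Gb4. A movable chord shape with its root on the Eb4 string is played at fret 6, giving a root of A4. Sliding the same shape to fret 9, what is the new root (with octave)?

C5

Moving from fret 6 to fret 9 shifts the root by 3 semitones.
A4 up 3 semitones is C5.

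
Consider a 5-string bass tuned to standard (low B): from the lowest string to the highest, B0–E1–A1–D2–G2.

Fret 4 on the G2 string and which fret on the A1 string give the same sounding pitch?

G2 at fret 4 is G2 + 4 semitones = B2.
The open A1 string is 10 semitones below the open G2, so the same pitch on the A1 string lies at fret 4 + 10 = 14.

14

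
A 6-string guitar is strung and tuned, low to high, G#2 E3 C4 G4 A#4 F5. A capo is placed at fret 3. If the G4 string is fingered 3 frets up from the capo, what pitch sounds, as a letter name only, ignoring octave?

C#

The capo raises the open G4 by 3 semitones to A#4; fretting 3 more gives G4 + 3 + 3 = G4 + 6 semitones, landing on C#.
(Also written Db.)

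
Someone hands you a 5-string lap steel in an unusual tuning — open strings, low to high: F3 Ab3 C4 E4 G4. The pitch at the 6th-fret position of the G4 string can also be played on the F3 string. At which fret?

20

G4 at fret 6 is G4 + 6 semitones = Db5.
The open F3 string is 14 semitones below the open G4, so the same pitch on the F3 string lies at fret 6 + 14 = 20.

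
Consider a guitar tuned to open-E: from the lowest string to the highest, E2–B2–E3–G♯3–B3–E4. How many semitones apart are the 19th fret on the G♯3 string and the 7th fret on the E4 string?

G♯3 at fret 19 → D♯5 (MIDI 75); E4 at fret 7 → B4 (MIDI 71).
75 − 71 = 4, so the two pitches are 4 semitones apart, with D♯5 the higher.

4 semitones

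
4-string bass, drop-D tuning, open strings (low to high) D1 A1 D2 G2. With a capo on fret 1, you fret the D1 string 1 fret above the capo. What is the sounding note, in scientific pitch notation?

E1

The capo raises the open D1 by 1 semitone to D♯1; fretting 1 more gives D1 + 1 + 1 = D1 + 2 semitones = E1.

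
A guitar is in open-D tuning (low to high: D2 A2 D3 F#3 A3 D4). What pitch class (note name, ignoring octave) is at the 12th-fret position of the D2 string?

D

D2 is MIDI 38. Adding 12 gives 50; 50 mod 12 = 2, i.e. D.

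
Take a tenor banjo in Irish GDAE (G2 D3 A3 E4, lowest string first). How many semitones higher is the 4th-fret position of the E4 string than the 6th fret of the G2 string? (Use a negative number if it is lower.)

E4 at fret 4 → G♯4 (MIDI 68); G2 at fret 6 → C♯3 (MIDI 49).
68 − 49 = 19, so the two pitches are 19 semitones apart.

19 semitones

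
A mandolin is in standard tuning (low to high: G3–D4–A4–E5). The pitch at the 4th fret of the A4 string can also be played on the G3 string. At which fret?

18

Fret 4 on A4 is MIDI 69 + 4 = 73 (C#5). On the G3 string (open MIDI 55), that pitch is 73 − 55 = fret 18.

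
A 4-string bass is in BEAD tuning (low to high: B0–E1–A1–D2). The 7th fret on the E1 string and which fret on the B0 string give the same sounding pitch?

E1 at fret 7 is E1 + 7 semitones = B1.
The open B0 string is 5 semitones below the open E1, so the same pitch on the B0 string lies at fret 7 + 5 = 12.

12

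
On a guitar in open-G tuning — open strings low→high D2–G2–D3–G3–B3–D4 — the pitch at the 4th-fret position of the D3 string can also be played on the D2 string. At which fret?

16

Fret 4 on D3 is MIDI 50 + 4 = 54 (F#3). On the D2 string (open MIDI 38), that pitch is 54 − 38 = fret 16.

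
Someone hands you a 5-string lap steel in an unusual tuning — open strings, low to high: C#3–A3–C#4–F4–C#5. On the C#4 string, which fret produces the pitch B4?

10

B4 is 10 semitones above the open C#4 (C#–D–D#–E–…–A–A#–B), so it sits at fret 10.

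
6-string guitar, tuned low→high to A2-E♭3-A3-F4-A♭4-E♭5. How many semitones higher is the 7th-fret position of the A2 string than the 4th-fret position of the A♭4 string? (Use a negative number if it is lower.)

-20 semitones

A2 at fret 7 → E3 (MIDI 52); A♭4 at fret 4 → C5 (MIDI 72).
52 − 72 = -20, so the two pitches are 20 semitones apart.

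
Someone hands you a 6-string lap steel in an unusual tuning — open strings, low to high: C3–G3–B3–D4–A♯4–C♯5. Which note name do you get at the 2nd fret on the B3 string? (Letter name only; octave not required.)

Each fret is one semitone, so B3 + 2 = C♯.

C♯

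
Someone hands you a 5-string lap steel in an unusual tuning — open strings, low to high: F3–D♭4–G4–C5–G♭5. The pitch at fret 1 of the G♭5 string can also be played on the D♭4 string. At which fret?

G♭5 at fret 1 is G♭5 + 1 semitone = G5.
The open D♭4 string is 17 semitones below the open G♭5, so the same pitch on the D♭4 string lies at fret 1 + 17 = 18.

18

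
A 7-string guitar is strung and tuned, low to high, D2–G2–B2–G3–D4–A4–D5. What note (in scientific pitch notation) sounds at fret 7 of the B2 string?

G♭3

B2 is MIDI 47. Adding 7 gives 54, which is G♭3.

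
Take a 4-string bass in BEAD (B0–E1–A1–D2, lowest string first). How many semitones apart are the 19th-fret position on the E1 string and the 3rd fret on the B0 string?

E1 at fret 19 → B2 (MIDI 47); B0 at fret 3 → D1 (MIDI 26).
47 − 26 = 21, so the two pitches are 21 semitones apart, with B2 the higher.

21 semitones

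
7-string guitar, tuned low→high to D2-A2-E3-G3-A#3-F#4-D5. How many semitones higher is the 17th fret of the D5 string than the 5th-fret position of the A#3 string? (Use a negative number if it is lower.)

D5 at fret 17 → G6 (MIDI 91); A#3 at fret 5 → D#4 (MIDI 63).
91 − 63 = 28, so the two pitches are 28 semitones apart.

28 semitones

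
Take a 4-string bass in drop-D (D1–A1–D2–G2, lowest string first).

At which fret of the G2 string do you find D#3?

D#3 is 8 semitones above the open G2 (G–G#–A–A#–B–C–C#–D–D#), so it sits at fret 8.

8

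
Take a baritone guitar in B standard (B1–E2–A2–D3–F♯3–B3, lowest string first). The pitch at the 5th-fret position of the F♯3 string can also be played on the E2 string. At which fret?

F♯3 at fret 5 is F♯3 + 5 semitones = B3.
The open E2 string is 14 semitones below the open F♯3, so the same pitch on the E2 string lies at fret 5 + 14 = 19.

19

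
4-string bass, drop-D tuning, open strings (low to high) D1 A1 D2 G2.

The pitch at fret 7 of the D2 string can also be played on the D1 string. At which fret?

D2 at fret 7 is D2 + 7 semitones = A2.
The open D1 string is 12 semitones below the open D2, so the same pitch on the D1 string lies at fret 7 + 12 = 19.

19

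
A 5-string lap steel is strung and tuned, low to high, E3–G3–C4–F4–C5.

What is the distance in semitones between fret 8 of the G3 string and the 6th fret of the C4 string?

G3 at fret 8 → D♯4 (MIDI 63); C4 at fret 6 → F♯4 (MIDI 66).
63 − 66 = -3, so the two pitches are 3 semitones apart, with F♯4 the higher.

3 semitones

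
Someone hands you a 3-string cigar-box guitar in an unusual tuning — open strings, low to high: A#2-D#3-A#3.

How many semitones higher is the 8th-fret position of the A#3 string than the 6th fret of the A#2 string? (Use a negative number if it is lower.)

14 semitones

A#3 at fret 8 → F#4 (MIDI 66); A#2 at fret 6 → E3 (MIDI 52).
66 − 52 = 14, so the two pitches are 14 semitones apart.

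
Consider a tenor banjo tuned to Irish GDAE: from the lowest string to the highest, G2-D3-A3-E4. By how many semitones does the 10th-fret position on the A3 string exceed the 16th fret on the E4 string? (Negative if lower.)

A3 at fret 10 → G4 (MIDI 67); E4 at fret 16 → G#5 (MIDI 80).
67 − 80 = -13, so the two pitches are 13 semitones apart.

-13 semitones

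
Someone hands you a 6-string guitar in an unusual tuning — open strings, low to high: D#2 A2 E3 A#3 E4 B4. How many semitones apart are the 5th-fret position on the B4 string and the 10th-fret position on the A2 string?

B4 at fret 5 → E5 (MIDI 76); A2 at fret 10 → G3 (MIDI 55).
76 − 55 = 21, so the two pitches are 21 semitones apart, with E5 the higher.

21 semitones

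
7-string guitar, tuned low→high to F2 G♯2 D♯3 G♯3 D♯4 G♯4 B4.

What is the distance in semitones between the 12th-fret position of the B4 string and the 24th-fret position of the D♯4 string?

B4 at fret 12 → B5 (MIDI 83); D♯4 at fret 24 → D♯6 (MIDI 87).
83 − 87 = -4, so the two pitches are 4 semitones apart, with D♯6 the higher.

4 semitones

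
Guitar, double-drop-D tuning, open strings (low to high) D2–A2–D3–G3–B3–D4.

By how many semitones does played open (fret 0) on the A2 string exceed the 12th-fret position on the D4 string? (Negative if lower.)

A2 at fret 0 → A2 (MIDI 45); D4 at fret 12 → D5 (MIDI 74).
45 − 74 = -29, so the two pitches are 29 semitones apart.

-29 semitones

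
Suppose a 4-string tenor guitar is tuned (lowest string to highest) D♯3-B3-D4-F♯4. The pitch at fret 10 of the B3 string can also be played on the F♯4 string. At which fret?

3

Fret 10 on B3 is MIDI 59 + 10 = 69 (A4). On the F♯4 string (open MIDI 66), that pitch is 69 − 66 = fret 3.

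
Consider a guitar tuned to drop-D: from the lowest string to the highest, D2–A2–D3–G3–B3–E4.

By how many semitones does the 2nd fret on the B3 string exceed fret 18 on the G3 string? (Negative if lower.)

B3 at fret 2 → C♯4 (MIDI 61); G3 at fret 18 → C♯5 (MIDI 73).
61 − 73 = -12, so the two pitches are 12 semitones apart.

-12 semitones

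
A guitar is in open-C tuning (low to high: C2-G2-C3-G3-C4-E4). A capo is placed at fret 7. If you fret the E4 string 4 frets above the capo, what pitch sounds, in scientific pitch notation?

D#5

The capo raises the open E4 by 7 semitones to B4; fretting 4 more gives E4 + 7 + 4 = E4 + 11 semitones = D#5.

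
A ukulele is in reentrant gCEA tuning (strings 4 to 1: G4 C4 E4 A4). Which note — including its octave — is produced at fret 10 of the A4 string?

The open A4 string plus 10 semitones: A–A#–B–C–…–F–F#–G.
The walk passes from B into C once, so the octave number goes from 4 to 5.

G5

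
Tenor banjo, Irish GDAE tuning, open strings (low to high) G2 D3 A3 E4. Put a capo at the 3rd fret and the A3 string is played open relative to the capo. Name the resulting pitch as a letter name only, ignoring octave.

The capo raises the open A3 by 3 semitones to C4; fretting 0 more gives A3 + 3 + 0 = A3 + 3 semitones, landing on C.

C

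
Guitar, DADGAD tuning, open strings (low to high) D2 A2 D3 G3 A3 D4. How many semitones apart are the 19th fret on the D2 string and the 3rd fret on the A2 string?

D2 at fret 19 → A3 (MIDI 57); A2 at fret 3 → C3 (MIDI 48).
57 − 48 = 9, so the two pitches are 9 semitones apart, with A3 the higher.

9 semitones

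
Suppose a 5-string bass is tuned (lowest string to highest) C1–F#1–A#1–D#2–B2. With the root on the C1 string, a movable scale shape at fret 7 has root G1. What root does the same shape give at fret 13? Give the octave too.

C#2

Moving from fret 7 to fret 13 shifts the root by 6 semitones.
G1 up 6 semitones is C#2.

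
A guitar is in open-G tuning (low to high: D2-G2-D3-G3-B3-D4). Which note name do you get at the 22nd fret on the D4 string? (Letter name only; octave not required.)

D4 is MIDI 62. Adding 22 gives 84; 84 mod 12 = 0, i.e. C.

C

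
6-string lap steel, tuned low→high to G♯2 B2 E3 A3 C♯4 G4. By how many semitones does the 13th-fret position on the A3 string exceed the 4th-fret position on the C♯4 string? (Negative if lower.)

5 semitones

A3 at fret 13 → A♯4 (MIDI 70); C♯4 at fret 4 → F4 (MIDI 65).
70 − 65 = 5, so the two pitches are 5 semitones apart.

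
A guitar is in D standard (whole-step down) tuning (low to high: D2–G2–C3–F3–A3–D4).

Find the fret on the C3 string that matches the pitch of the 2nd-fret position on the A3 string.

Fret 2 on A3 is MIDI 57 + 2 = 59 (B3). On the C3 string (open MIDI 48), that pitch is 59 − 48 = fret 11.

11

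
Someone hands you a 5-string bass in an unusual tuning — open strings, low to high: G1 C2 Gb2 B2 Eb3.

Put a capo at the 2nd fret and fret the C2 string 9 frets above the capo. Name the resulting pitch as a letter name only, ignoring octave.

The capo raises the open C2 by 2 semitones to D2; fretting 9 more gives C2 + 2 + 9 = C2 + 11 semitones, landing on B.

B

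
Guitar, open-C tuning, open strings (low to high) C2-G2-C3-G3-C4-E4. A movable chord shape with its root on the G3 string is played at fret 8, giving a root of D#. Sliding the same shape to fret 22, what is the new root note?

Moving from fret 8 to fret 22 shifts the root by 14 semitones.
D# up 14 semitones is F.

F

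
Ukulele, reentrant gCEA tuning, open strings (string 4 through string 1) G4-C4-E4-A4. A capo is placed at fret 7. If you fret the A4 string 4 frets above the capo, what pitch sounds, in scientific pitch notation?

The capo raises the open A4 by 7 semitones to E5; fretting 4 more gives A4 + 7 + 4 = A4 + 11 semitones = G#5.
(Also written Ab.)

G#5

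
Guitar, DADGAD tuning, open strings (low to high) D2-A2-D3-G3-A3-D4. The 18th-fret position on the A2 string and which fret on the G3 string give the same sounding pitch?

8

A2 at fret 18 is A2 + 18 semitones = D♯4.
The open G3 string is 10 semitones above the open A2, so the same pitch on the G3 string lies at fret 18 − 10 = 8.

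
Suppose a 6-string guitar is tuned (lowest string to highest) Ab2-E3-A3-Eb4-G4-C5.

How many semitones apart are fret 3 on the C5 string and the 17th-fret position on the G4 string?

9 semitones

C5 at fret 3 → Eb5 (MIDI 75); G4 at fret 17 → C6 (MIDI 84).
75 − 84 = -9, so the two pitches are 9 semitones apart, with C6 the higher.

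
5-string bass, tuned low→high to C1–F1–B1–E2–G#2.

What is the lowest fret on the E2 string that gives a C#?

From E2, count semitones up the chromatic scale until reaching C#: E–F–F#–G–G#–A–A#–B–C–C# — 9 steps.

9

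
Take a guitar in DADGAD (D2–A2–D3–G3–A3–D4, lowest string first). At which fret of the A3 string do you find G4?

G4 is 10 semitones above the open A3 (A–A#–B–C–…–F–F#–G), so it sits at fret 10.

10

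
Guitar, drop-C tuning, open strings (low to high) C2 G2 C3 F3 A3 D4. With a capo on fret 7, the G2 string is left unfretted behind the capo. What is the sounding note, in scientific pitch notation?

D3

The capo raises the open G2 by 7 semitones to D3; fretting 0 more gives G2 + 7 + 0 = G2 + 7 semitones = D3.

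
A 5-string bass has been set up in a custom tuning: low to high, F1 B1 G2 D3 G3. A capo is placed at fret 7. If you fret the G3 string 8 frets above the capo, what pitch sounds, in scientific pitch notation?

Bb4

The capo raises the open G3 by 7 semitones to D4; fretting 8 more gives G3 + 7 + 8 = G3 + 15 semitones = Bb4.
(Also written A#.)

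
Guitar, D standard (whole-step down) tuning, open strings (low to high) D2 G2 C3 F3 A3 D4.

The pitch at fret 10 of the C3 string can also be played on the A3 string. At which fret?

C3 at fret 10 is C3 + 10 semitones = A♯3.
The open A3 string is 9 semitones above the open C3, so the same pitch on the A3 string lies at fret 10 − 9 = 1.

1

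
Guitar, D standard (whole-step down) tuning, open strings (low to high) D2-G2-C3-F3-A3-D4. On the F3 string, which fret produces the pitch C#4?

C#4 is 8 semitones above the open F3 (F–F#–G–G#–A–A#–B–C–C#), so it sits at fret 8.

8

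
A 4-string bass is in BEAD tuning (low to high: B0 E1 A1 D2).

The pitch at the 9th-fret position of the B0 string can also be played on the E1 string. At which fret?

B0 at fret 9 is B0 + 9 semitones = G♯1.
The open E1 string is 5 semitones above the open B0, so the same pitch on the E1 string lies at fret 9 − 5 = 4.

4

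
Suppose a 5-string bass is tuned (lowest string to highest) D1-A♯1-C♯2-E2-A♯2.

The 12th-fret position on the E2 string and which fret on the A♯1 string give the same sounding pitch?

18

E2 at fret 12 is E2 + 12 semitones = E3.
The open A♯1 string is 6 semitones below the open E2, so the same pitch on the A♯1 string lies at fret 12 + 6 = 18.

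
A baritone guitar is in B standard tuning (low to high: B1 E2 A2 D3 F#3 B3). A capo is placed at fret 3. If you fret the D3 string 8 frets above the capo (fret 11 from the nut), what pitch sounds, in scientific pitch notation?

C#4

The capo raises the open D3 by 3 semitones to F3; fretting 8 more gives D3 + 3 + 8 = D3 + 11 semitones = C#4.
(Also written Db.)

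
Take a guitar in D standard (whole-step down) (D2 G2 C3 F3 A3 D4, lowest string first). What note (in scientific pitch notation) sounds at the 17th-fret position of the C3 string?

C3 is MIDI 48. Adding 17 gives 65, which is F4.

F4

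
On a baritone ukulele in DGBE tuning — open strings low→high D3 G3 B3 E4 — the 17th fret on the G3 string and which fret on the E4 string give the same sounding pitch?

8

G3 at fret 17 is G3 + 17 semitones = C5.
The open E4 string is 9 semitones above the open G3, so the same pitch on the E4 string lies at fret 17 − 9 = 8.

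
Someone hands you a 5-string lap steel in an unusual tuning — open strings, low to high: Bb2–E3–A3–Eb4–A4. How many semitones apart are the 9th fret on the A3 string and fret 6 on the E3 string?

A3 at fret 9 → Gb4 (MIDI 66); E3 at fret 6 → Bb3 (MIDI 58).
66 − 58 = 8, so the two pitches are 8 semitones apart, with Gb4 the higher.

8 semitones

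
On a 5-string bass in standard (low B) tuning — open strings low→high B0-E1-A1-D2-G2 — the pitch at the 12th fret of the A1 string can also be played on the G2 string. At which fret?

2

A1 at fret 12 is A1 + 12 semitones = A2.
The open G2 string is 10 semitones above the open A1, so the same pitch on the G2 string lies at fret 12 − 10 = 2.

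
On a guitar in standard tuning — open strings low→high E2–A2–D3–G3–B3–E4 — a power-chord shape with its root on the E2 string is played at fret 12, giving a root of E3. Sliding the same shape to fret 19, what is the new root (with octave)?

B3

Moving from fret 12 to fret 19 shifts the root by 7 semitones.
E3 up 7 semitones is B3.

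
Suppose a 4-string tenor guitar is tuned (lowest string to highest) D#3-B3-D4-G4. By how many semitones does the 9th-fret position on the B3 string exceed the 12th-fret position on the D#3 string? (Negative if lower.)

5 semitones

B3 at fret 9 → G#4 (MIDI 68); D#3 at fret 12 → D#4 (MIDI 63).
68 − 63 = 5, so the two pitches are 5 semitones apart.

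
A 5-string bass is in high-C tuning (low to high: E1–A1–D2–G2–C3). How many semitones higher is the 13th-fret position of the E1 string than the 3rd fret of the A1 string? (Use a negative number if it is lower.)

E1 at fret 13 → F2 (MIDI 41); A1 at fret 3 → C2 (MIDI 36).
41 − 36 = 5, so the two pitches are 5 semitones apart.

5 semitones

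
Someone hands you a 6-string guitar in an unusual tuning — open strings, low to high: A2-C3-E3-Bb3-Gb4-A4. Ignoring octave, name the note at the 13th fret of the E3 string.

F

Each fret is one semitone, so E3 + 13 = F.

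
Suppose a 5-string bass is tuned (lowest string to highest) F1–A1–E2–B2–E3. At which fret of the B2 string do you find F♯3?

F♯3 is 7 semitones above the open B2 (B–C–C#–D–D#–E–F–F#), so it sits at fret 7.

7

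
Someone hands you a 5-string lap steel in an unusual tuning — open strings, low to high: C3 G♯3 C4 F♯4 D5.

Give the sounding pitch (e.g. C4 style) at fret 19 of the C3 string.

Each fret is one semitone, so C3 + 19 = G4.

G4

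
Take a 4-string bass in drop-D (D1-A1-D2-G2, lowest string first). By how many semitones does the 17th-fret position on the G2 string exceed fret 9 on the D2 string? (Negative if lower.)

13 semitones

G2 at fret 17 → C4 (MIDI 60); D2 at fret 9 → B2 (MIDI 47).
60 − 47 = 13, so the two pitches are 13 semitones apart.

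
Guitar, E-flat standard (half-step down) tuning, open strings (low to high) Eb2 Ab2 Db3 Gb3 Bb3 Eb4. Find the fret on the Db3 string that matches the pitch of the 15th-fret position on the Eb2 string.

Eb2 at fret 15 is Eb2 + 15 semitones = Gb3.
The open Db3 string is 10 semitones above the open Eb2, so the same pitch on the Db3 string lies at fret 15 − 10 = 5.

5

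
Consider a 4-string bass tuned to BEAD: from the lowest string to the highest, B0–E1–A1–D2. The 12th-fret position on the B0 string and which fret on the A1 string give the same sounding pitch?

2

B0 at fret 12 is B0 + 12 semitones = B1.
The open A1 string is 10 semitones above the open B0, so the same pitch on the A1 string lies at fret 12 − 10 = 2.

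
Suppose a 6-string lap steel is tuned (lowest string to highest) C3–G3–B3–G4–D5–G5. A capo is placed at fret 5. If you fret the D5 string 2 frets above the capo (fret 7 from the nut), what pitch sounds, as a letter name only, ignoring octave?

The capo raises the open D5 by 5 semitones to G5; fretting 2 more gives D5 + 5 + 2 = D5 + 7 semitones, landing on A.

A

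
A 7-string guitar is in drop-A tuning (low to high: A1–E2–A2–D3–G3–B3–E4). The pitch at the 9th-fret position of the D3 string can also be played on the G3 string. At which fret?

D3 at fret 9 is D3 + 9 semitones = B3.
The open G3 string is 5 semitones above the open D3, so the same pitch on the G3 string lies at fret 9 − 5 = 4.

4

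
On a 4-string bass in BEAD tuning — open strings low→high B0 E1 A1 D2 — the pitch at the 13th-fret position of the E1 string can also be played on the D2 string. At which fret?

3

E1 at fret 13 is E1 + 13 semitones = F2.
The open D2 string is 10 semitones above the open E1, so the same pitch on the D2 string lies at fret 13 − 10 = 3.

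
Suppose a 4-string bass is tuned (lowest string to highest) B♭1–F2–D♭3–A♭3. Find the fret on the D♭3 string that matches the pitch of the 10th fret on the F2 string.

2

F2 at fret 10 is F2 + 10 semitones = E♭3.
The open D♭3 string is 8 semitones above the open F2, so the same pitch on the D♭3 string lies at fret 10 − 8 = 2.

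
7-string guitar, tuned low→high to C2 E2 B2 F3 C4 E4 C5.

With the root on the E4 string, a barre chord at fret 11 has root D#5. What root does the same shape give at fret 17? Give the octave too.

Moving from fret 11 to fret 17 shifts the root by 6 semitones.
D#5 up 6 semitones is A5.

A5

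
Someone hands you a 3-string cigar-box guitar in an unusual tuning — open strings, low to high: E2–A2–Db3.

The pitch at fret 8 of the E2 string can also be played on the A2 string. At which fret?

Fret 8 on E2 is MIDI 40 + 8 = 48 (C3). On the A2 string (open MIDI 45), that pitch is 48 − 45 = fret 3.

3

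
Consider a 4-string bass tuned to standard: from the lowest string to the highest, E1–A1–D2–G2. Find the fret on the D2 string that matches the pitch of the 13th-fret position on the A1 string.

A1 at fret 13 is A1 + 13 semitones = A#2.
The open D2 string is 5 semitones above the open A1, so the same pitch on the D2 string lies at fret 13 − 5 = 8.

8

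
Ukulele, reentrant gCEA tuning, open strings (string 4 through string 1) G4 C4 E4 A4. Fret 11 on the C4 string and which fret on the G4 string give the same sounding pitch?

Fret 11 on C4 is MIDI 60 + 11 = 71 (B4). On the G4 string (open MIDI 67), that pitch is 71 − 67 = fret 4.

4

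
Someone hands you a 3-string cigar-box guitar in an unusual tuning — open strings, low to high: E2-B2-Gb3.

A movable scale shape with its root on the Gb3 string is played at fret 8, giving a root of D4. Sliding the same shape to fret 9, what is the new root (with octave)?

Moving from fret 8 to fret 9 shifts the root by 1 semitone.
D4 up 1 semitone is Eb4.

Eb4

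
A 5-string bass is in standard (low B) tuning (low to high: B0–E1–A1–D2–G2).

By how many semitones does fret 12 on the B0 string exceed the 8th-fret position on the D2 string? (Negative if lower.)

B0 at fret 12 → B1 (MIDI 35); D2 at fret 8 → A#2 (MIDI 46).
35 − 46 = -11, so the two pitches are 11 semitones apart.

-11 semitones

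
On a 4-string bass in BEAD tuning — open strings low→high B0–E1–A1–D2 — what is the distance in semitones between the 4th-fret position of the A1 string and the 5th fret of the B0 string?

A1 at fret 4 → C♯2 (MIDI 37); B0 at fret 5 → E1 (MIDI 28).
37 − 28 = 9, so the two pitches are 9 semitones apart, with C♯2 the higher.

9 semitones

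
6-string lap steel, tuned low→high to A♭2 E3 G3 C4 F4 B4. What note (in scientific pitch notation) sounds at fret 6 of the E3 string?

Each fret is one semitone, so E3 + 6 = B♭3.
(Equivalently spelled A♯3.)

B♭3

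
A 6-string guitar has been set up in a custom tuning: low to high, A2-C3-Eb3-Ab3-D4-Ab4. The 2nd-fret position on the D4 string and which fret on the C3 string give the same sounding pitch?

16

D4 at fret 2 is D4 + 2 semitones = E4.
The open C3 string is 14 semitones below the open D4, so the same pitch on the C3 string lies at fret 2 + 14 = 16.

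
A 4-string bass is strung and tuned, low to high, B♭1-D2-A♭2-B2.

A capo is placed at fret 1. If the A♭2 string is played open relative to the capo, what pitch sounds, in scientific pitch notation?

A2

The capo raises the open A♭2 by 1 semitone to A2; fretting 0 more gives A♭2 + 1 + 0 = A♭2 + 1 semitone = A2.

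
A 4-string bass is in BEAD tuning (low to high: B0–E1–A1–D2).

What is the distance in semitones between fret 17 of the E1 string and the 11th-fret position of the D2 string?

E1 at fret 17 → A2 (MIDI 45); D2 at fret 11 → C♯3 (MIDI 49).
45 − 49 = -4, so the two pitches are 4 semitones apart, with C♯3 the higher.

4 semitones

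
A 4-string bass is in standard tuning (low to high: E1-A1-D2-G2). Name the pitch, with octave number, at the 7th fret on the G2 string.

D3

Each fret is one semitone, so G2 + 7 = D3.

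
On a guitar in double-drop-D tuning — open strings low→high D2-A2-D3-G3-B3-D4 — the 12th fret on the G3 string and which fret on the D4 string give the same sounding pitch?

G3 at fret 12 is G3 + 12 semitones = G4.
The open D4 string is 7 semitones above the open G3, so the same pitch on the D4 string lies at fret 12 − 7 = 5.

5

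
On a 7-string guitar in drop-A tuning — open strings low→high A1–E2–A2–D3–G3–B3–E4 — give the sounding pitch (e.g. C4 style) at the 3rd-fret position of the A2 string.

C3

Each fret is one semitone, so A2 + 3 = C3.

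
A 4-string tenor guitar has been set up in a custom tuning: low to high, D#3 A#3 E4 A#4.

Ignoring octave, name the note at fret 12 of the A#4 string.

A#4 is MIDI 70. Adding 12 gives 82; 82 mod 12 = 10, i.e. A#.

A#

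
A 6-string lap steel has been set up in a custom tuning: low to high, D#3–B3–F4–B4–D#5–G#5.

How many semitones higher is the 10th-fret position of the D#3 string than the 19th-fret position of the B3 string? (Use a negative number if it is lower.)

-17 semitones

D#3 at fret 10 → C#4 (MIDI 61); B3 at fret 19 → F#5 (MIDI 78).
61 − 78 = -17, so the two pitches are 17 semitones apart.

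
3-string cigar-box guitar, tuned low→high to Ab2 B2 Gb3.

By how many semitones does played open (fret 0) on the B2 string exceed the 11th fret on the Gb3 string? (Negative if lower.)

-18 semitones

B2 at fret 0 → B2 (MIDI 47); Gb3 at fret 11 → F4 (MIDI 65).
47 − 65 = -18, so the two pitches are 18 semitones apart.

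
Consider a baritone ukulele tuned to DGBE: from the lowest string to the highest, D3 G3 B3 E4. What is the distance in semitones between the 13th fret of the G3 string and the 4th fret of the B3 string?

5 semitones

G3 at fret 13 → G#4 (MIDI 68); B3 at fret 4 → D#4 (MIDI 63).
68 − 63 = 5, so the two pitches are 5 semitones apart, with G#4 the higher.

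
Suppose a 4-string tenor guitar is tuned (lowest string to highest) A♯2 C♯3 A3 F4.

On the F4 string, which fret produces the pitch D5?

9

D5 is 9 semitones above the open F4 (F–F#–G–G#–A–A#–B–C–C#–D), so it sits at fret 9.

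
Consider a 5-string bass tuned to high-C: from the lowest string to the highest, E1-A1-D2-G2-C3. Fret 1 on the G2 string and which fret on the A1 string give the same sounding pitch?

Fret 1 on G2 is MIDI 43 + 1 = 44 (G♯2). On the A1 string (open MIDI 33), that pitch is 44 − 33 = fret 11.

11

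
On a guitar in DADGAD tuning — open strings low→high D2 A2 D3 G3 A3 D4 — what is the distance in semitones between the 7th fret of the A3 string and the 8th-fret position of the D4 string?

6 semitones

A3 at fret 7 → E4 (MIDI 64); D4 at fret 8 → A#4 (MIDI 70).
64 − 70 = -6, so the two pitches are 6 semitones apart, with A#4 the higher.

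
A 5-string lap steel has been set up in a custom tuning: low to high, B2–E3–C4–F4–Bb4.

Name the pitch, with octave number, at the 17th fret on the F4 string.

Bb5

The open F4 string plus 17 semitones: F–Gb–G–Ab–…–Ab–A–Bb.
The walk passes from B into C once, so the octave number goes from 4 to 5.
(Equivalently spelled A#5.)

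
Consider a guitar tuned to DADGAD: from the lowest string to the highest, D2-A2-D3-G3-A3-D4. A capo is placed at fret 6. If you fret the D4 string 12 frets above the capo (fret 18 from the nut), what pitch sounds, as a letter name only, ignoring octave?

G♯

The capo raises the open D4 by 6 semitones to G♯4; fretting 12 more gives D4 + 6 + 12 = D4 + 18 semitones, landing on G♯.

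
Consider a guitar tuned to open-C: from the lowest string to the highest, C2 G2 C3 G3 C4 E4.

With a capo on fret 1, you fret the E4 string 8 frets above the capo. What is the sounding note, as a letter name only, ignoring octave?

The capo raises the open E4 by 1 semitone to F4; fretting 8 more gives E4 + 1 + 8 = E4 + 9 semitones, landing on C#.

C#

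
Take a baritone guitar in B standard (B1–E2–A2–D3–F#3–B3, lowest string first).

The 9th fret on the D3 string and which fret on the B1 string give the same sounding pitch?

24

Fret 9 on D3 is MIDI 50 + 9 = 59 (B3). On the B1 string (open MIDI 35), that pitch is 59 − 35 = fret 24.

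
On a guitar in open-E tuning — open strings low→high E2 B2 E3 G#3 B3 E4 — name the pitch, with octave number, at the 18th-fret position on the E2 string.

The open E2 string plus 18 semitones: E–F–F#–G–…–G#–A–A#.
The walk passes from B into C once, so the octave number goes from 2 to 3.

A#3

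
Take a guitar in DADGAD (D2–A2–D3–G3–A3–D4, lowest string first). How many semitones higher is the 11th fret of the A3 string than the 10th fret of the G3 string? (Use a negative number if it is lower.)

A3 at fret 11 → G♯4 (MIDI 68); G3 at fret 10 → F4 (MIDI 65).
68 − 65 = 3, so the two pitches are 3 semitones apart.

3 semitones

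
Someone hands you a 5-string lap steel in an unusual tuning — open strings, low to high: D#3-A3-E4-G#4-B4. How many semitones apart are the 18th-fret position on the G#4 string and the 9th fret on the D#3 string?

26 semitones

G#4 at fret 18 → D6 (MIDI 86); D#3 at fret 9 → C4 (MIDI 60).
86 − 60 = 26, so the two pitches are 26 semitones apart, with D6 the higher.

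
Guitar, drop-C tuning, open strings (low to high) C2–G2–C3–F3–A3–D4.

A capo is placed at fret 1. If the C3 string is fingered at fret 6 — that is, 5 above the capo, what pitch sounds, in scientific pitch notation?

The capo raises the open C3 by 1 semitone to C♯3; fretting 5 more gives C3 + 1 + 5 = C3 + 6 semitones = F♯3.
(Also written G♭.)

F♯3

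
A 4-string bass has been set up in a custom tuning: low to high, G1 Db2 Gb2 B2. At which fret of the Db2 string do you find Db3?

12

Db3 is 12 semitones above the open Db2 (Db–D–Eb–E–…–B–C–Db), so it sits at fret 12.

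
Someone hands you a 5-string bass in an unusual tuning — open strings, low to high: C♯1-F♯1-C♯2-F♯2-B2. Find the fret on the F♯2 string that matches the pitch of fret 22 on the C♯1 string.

5

C♯1 at fret 22 is C♯1 + 22 semitones = B2.
The open F♯2 string is 17 semitones above the open C♯1, so the same pitch on the F♯2 string lies at fret 22 − 17 = 5.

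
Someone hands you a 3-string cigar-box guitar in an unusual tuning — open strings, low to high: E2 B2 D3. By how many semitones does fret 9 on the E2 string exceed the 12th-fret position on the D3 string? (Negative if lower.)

E2 at fret 9 → C#3 (MIDI 49); D3 at fret 12 → D4 (MIDI 62).
49 − 62 = -13, so the two pitches are 13 semitones apart.

-13 semitones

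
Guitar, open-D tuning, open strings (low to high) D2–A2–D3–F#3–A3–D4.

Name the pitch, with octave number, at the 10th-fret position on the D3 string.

Each fret is one semitone, so D3 + 10 = C4.

C4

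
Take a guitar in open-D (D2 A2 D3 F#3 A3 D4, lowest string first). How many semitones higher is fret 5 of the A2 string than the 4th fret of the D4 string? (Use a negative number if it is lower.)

-16 semitones

A2 at fret 5 → D3 (MIDI 50); D4 at fret 4 → F#4 (MIDI 66).
50 − 66 = -16, so the two pitches are 16 semitones apart.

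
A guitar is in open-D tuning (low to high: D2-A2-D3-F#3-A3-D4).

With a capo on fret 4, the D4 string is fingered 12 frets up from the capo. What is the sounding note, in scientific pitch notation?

The capo raises the open D4 by 4 semitones to F#4; fretting 12 more gives D4 + 4 + 12 = D4 + 16 semitones = F#5.

F#5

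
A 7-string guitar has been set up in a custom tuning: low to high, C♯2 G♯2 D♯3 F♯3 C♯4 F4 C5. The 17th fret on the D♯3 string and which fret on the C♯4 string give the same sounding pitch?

7

Fret 17 on D♯3 is MIDI 51 + 17 = 68 (G♯4). On the C♯4 string (open MIDI 61), that pitch is 68 − 61 = fret 7.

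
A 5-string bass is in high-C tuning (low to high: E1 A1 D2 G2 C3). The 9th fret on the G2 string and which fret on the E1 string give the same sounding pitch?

G2 at fret 9 is G2 + 9 semitones = E3.
The open E1 string is 15 semitones below the open G2, so the same pitch on the E1 string lies at fret 9 + 15 = 24.

24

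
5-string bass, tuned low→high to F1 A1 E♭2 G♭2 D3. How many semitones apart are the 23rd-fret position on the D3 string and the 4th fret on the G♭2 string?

D3 at fret 23 → D♭5 (MIDI 73); G♭2 at fret 4 → B♭2 (MIDI 46).
73 − 46 = 27, so the two pitches are 27 semitones apart, with D♭5 the higher.

27 semitones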